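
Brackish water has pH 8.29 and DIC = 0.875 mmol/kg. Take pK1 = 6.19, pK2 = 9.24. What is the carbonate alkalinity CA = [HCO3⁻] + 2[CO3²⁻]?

CA = 0.956 mmol/kg

CA = [HCO3⁻] + 2[CO3²⁻] = (α₁ + 2α₂)·DIC
At pH 8.29: [H⁺]/K1 = 10^-2.10 = 0.0079433, K2/[H⁺] = 10^-0.95 = 0.11220
α₁ = 1/(1 + 0.0079433 + 0.11220) = 1/1.1201 = 0.8927; α₂ = α₁·K2/[H⁺] = 0.1002
α₁ + 2α₂ = 1.0931
CA = 1.0931 × 0.875 = 0.956 mmol/kg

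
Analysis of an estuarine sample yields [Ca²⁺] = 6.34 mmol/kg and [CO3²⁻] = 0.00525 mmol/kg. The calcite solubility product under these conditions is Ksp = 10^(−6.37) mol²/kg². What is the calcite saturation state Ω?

Ksp = 10^(−6.37) = 4.266×10^-7
Ω = [Ca²⁺][CO3²⁻]/Ksp = (6.34×10^-3)(0.00525×10^-3) / 4.266×10^-7 = 0.0780

Ω = 0.0780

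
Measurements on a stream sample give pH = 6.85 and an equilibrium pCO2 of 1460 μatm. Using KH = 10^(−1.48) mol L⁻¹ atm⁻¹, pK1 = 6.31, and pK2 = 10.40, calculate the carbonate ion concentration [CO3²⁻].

[CO3²⁻] = 0.0472 μmol/L

[CO2*] = KH · pCO2 = 10^(−1.48) × 1460×10^-6 = 4.835×10^-5 mol/L
α₀ = 1/(1 + K1/[H⁺] + K1K2/[H⁺]²) = 1/(1 + 10^+0.54 + 10^-3.01) = 0.2238
DIC = [CO2*]/α₀ = 4.835×10^-5 / 0.2238 = 0.2160 mmol/L
[CO3²⁻] = α₂·DIC; α₂ = 0.0002187, so [CO3²⁻] = 0.0002187 × 0.2160 = 4.72×10^-5 mmol/L = 0.0472 μmol/L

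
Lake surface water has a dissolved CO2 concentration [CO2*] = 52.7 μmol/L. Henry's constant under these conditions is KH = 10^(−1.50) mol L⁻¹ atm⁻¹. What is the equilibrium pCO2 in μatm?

pCO2 = 1670 μatm

KH = 10^(−1.50) = 3.162×10^-2 mol L⁻¹ atm⁻¹
pCO2 = [CO2*]/KH = 52.7×10^-6 / 3.162×10^-2 = 1.67×10^-3 atm = 1670 μatm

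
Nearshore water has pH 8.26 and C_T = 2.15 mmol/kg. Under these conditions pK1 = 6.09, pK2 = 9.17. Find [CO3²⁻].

[CO3²⁻] = 0.234 mmol/kg

α₂ = 1 / (1 + [H⁺]/K2 + [H⁺]²/(K1K2)) = 1 / (1 + 10^+0.91 + 10^-1.26)
   = 1 / (1 + 8.1283 + 0.054954) = 1/9.1833 = 0.1089
[CO3²⁻] = α₂ × DIC = 0.1089 × 2.15 = 0.234 mmol/kg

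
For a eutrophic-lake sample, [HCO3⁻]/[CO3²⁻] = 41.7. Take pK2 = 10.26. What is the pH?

pH = 8.64

From K2 = [H⁺][CO3²⁻]/[HCO3⁻]:  pH = pK2 − log₁₀([HCO3⁻]/[CO3²⁻])
log₁₀(41.7) = +1.620
pH = 10.26 − (+1.620) = 8.64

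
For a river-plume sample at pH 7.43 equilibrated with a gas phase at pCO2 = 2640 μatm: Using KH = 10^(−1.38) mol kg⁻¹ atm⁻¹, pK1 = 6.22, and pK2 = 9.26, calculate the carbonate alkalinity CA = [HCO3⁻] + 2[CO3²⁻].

CA = 1.84 mmol/kg

[CO2*] = KH · pCO2 = 10^(−1.38) × 2640×10^-6 = 1.101×10^-4 mol/kg
α₀ = 1/(1 + K1/[H⁺] + K1K2/[H⁺]²) = 1/(1 + 10^+1.21 + 10^-0.62) = 0.05728
DIC = [CO2*]/α₀ = 1.101×10^-4 / 0.05728 = 1.921 mmol/kg
CA = (α₁ + 2α₂)·DIC = (0.9290 + 2×0.01374) × 1.921 = 1.84 mmol/kg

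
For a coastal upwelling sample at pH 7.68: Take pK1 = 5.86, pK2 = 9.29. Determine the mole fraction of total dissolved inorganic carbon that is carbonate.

α₂ = 1 / (1 + [H⁺]/K2 + [H⁺]²/(K1K2)) = 1 / (1 + 10^+1.61 + 10^-0.21)
   = 1 / (1 + 40.738 + 0.61660) = 1/42.355 = 0.02361

α₂ = 0.0236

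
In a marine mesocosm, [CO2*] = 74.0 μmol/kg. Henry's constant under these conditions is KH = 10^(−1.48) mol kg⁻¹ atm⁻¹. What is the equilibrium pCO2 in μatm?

pCO2 = 2230 μatm

KH = 10^(−1.48) = 3.311×10^-2 mol kg⁻¹ atm⁻¹
pCO2 = [CO2*]/KH = 74.0×10^-6 / 3.311×10^-2 = 2.23×10^-3 atm = 2230 μatm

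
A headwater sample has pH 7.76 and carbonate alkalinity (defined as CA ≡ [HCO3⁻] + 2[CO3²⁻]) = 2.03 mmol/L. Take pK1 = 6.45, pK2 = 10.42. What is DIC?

CA = [HCO3⁻] + 2[CO3²⁻] = (α₁ + 2α₂)·DIC
At pH 7.76: [H⁺]/K1 = 10^-1.31 = 0.048978, K2/[H⁺] = 10^-2.66 = 0.0021878
α₁ = 1/(1 + 0.048978 + 0.0021878) = 1/1.0512 = 0.9513; α₂ = α₁·K2/[H⁺] = 0.002081
α₁ + 2α₂ = 0.9555
DIC = CA / (α₁ + 2α₂) = 2.03 / 0.9555 = 2.12 mmol/L

DIC = 2.12 mmol/L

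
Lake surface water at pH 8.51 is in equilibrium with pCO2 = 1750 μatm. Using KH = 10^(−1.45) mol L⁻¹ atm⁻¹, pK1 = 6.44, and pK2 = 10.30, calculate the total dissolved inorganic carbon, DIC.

[CO2*] = KH · pCO2 = 10^(−1.45) × 1750×10^-6 = 6.209×10^-5 mol/L
α₀ = 1/(1 + K1/[H⁺] + K1K2/[H⁺]²) = 1/(1 + 10^+2.07 + 10^+0.28) = 0.008306
DIC = [CO2*]/α₀ = 6.209×10^-5 / 0.008306 = 7.48 mmol/L

DIC = 7.48 mmol/L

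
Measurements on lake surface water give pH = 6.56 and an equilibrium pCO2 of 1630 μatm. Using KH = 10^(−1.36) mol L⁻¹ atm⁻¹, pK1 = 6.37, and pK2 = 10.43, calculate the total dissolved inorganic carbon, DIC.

DIC = 0.181 mmol/L

[CO2*] = KH · pCO2 = 10^(−1.36) × 1630×10^-6 = 7.115×10^-5 mol/L
α₀ = 1/(1 + K1/[H⁺] + K1K2/[H⁺]²) = 1/(1 + 10^+0.19 + 10^-3.68) = 0.3923
DIC = [CO2*]/α₀ = 7.115×10^-5 / 0.3923 = 0.181 mmol/L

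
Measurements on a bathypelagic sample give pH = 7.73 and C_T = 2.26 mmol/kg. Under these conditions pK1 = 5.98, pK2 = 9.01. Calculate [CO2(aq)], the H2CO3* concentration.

[CO2*] = 0.0376 mmol/kg

α₀ = 1 / (1 + K1/[H⁺] + K1K2/[H⁺]²) = 1 / (1 + 10^+1.75 + 10^+0.47)
   = 1 / (1 + 56.234 + 2.9512) = 1/60.185 = 0.01662
[CO2*] = α₀ × DIC = 0.01662 × 2.26 = 0.0376 mmol/kg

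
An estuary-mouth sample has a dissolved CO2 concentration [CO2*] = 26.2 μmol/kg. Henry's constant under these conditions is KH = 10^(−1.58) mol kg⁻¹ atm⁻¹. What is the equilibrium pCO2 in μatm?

pCO2 = 996 μatm

KH = 10^(−1.58) = 2.630×10^-2 mol kg⁻¹ atm⁻¹
pCO2 = [CO2*]/KH = 26.2×10^-6 / 2.630×10^-2 = 9.96×10^-4 atm = 996 μatm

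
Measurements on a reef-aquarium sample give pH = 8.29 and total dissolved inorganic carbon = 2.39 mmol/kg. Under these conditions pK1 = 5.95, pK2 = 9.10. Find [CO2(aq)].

[CO2*] = 9.42 μmol/kg

α₀ = 1 / (1 + K1/[H⁺] + K1K2/[H⁺]²) = 1 / (1 + 10^+2.34 + 10^+1.53)
   = 1 / (1 + 218.78 + 33.884) = 1/253.66 = 0.003942
[CO2*] = α₀ × DIC = 0.003942 × 2.39 = 0.00942 mmol/kg = 9.42 μmol/kg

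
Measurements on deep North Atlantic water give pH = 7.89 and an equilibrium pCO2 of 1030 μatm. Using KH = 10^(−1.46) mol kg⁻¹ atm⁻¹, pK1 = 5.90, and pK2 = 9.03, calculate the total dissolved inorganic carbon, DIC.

DIC = 3.78 mmol/kg

[CO2*] = KH · pCO2 = 10^(−1.46) × 1030×10^-6 = 3.571×10^-5 mol/kg
α₀ = 1/(1 + K1/[H⁺] + K1K2/[H⁺]²) = 1/(1 + 10^+1.99 + 10^+0.85) = 0.009452
DIC = [CO2*]/α₀ = 3.571×10^-5 / 0.009452 = 3.78 mmol/kg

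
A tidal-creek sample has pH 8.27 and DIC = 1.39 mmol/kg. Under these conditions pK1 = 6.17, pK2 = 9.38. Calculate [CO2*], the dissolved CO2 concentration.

[CO2*] = 10.2 μmol/kg

α₀ = 1 / (1 + K1/[H⁺] + K1K2/[H⁺]²) = 1 / (1 + 10^+2.10 + 10^+0.99)
   = 1 / (1 + 125.89 + 9.7724) = 1/136.66 = 0.007317
[CO2*] = α₀ × DIC = 0.007317 × 1.39 = 0.0102 mmol/kg = 10.2 μmol/kg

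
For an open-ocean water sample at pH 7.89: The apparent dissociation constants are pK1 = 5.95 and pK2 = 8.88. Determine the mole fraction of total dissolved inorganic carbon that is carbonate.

α₂ = 0.0919

α₂ = 1 / (1 + [H⁺]/K2 + [H⁺]²/(K1K2)) = 1 / (1 + 10^+0.99 + 10^-0.95)
   = 1 / (1 + 9.7724 + 0.11220) = 1/10.885 = 0.09187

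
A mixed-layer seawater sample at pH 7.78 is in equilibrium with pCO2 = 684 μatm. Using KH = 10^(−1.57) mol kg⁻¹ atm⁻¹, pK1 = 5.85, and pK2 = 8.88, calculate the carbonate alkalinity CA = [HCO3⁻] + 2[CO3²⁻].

CA = 1.82 mmol/kg

[CO2*] = KH · pCO2 = 10^(−1.57) × 684×10^-6 = 1.841×10^-5 mol/kg
α₀ = 1/(1 + K1/[H⁺] + K1K2/[H⁺]²) = 1/(1 + 10^+1.93 + 10^+0.83) = 0.01077
DIC = [CO2*]/α₀ = 1.841×10^-5 / 0.01077 = 1.710 mmol/kg
CA = (α₁ + 2α₂)·DIC = (0.9164 + 2×0.07280) × 1.710 = 1.82 mmol/kg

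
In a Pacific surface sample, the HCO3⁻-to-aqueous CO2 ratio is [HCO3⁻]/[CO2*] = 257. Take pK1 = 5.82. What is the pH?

pH = 8.23

From K1 = [H⁺][HCO3⁻]/[CO2*]:  pH = pK1 + log₁₀([HCO3⁻]/[CO2*])
log₁₀(257) = +2.410
pH = 5.82 + (+2.410) = 8.23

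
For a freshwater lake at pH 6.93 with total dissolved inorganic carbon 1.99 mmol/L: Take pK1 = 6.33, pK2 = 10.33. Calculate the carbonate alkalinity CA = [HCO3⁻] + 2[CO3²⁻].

CA = 1.59 mmol/L

CA = [HCO3⁻] + 2[CO3²⁻] = (α₁ + 2α₂)·DIC
At pH 6.93: [H⁺]/K1 = 10^-0.60 = 0.25119, K2/[H⁺] = 10^-3.40 = 0.00039811
α₁ = 1/(1 + 0.25119 + 0.00039811) = 1/1.2516 = 0.7990; α₂ = α₁·K2/[H⁺] = 0.0003181
α₁ + 2α₂ = 0.7996
CA = 0.7996 × 1.99 = 1.59 mmol/L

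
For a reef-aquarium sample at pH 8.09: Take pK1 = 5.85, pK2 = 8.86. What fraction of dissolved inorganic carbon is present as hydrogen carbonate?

α₁ = 0.851

α₁ = 1 / (1 + [H⁺]/K1 + K2/[H⁺]) = 1 / (1 + 10^-2.24 + 10^-0.77)
   = 1 / (1 + 0.0057544 + 0.16982) = 1/1.1756 = 0.8506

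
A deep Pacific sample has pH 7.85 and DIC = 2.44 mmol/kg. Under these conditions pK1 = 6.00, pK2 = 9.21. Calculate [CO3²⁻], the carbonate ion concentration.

[CO3²⁻] = 0.101 mmol/kg

α₂ = 1 / (1 + [H⁺]/K2 + [H⁺]²/(K1K2)) = 1 / (1 + 10^+1.36 + 10^-0.49)
   = 1 / (1 + 22.909 + 0.32359) = 1/24.232 = 0.04127
[CO3²⁻] = α₂ × DIC = 0.04127 × 2.44 = 0.101 mmol/kg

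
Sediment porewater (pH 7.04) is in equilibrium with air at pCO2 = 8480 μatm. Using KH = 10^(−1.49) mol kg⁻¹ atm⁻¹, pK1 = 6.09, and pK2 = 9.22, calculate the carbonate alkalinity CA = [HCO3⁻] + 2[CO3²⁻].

[CO2*] = KH · pCO2 = 10^(−1.49) × 8480×10^-6 = 2.744×10^-4 mol/kg
α₀ = 1/(1 + K1/[H⁺] + K1K2/[H⁺]²) = 1/(1 + 10^+0.95 + 10^-1.23) = 0.1003
DIC = [CO2*]/α₀ = 2.744×10^-4 / 0.1003 = 2.736 mmol/kg
CA = (α₁ + 2α₂)·DIC = (0.8938 + 2×0.005905) × 2.736 = 2.48 mmol/kg

CA = 2.48 mmol/kg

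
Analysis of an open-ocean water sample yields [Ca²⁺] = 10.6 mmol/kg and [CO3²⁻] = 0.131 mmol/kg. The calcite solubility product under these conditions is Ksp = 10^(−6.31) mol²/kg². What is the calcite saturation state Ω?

Ksp = 10^(−6.31) = 4.898×10^-7
Ω = [Ca²⁺][CO3²⁻]/Ksp = (10.6×10^-3)(0.131×10^-3) / 4.898×10^-7 = 2.84

Ω = 2.84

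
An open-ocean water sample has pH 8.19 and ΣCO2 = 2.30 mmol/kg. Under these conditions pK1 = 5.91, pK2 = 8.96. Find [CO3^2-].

α₂ = 1 / (1 + [H⁺]/K2 + [H⁺]²/(K1K2)) = 1 / (1 + 10^+0.77 + 10^-1.51)
   = 1 / (1 + 5.8884 + 0.030903) = 1/6.9193 = 0.1445
[CO3²⁻] = α₂ × DIC = 0.1445 × 2.30 = 0.332 mmol/kg

[CO3²⁻] = 0.332 mmol/kg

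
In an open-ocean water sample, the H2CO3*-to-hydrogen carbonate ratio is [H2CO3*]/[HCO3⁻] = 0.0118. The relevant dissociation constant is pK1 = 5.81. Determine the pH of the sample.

pH = 7.74

From K1 = [H⁺][HCO3⁻]/[H2CO3*]:  pH = pK1 − log₁₀([H2CO3*]/[HCO3⁻])
log₁₀(0.0118) = -1.928
pH = 5.81 − (-1.928) = 7.74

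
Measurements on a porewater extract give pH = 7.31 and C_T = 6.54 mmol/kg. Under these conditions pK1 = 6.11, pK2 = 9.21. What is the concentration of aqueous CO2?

[CO2*] = 0.384 mmol/kg

α₀ = 1 / (1 + K1/[H⁺] + K1K2/[H⁺]²) = 1 / (1 + 10^+1.20 + 10^-0.70)
   = 1 / (1 + 15.849 + 0.19953) = 1/17.048 = 0.05866
[CO2*] = α₀ × DIC = 0.05866 × 6.54 = 0.384 mmol/kg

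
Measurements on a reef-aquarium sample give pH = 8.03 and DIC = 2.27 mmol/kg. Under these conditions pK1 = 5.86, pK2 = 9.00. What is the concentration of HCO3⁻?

[HCO3⁻] = 2.04 mmol/kg

α₁ = 1 / (1 + [H⁺]/K1 + K2/[H⁺]) = 1 / (1 + 10^-2.17 + 10^-0.97)
   = 1 / (1 + 0.0067608 + 0.10715) = 1/1.1139 = 0.8977
[HCO3⁻] = α₁ × DIC = 0.8977 × 2.27 = 2.04 mmol/kg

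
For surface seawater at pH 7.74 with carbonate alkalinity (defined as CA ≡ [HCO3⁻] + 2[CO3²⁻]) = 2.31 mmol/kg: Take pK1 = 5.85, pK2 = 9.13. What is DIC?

DIC = 2.25 mmol/kg

CA = [HCO3⁻] + 2[CO3²⁻] = (α₁ + 2α₂)·DIC
At pH 7.74: [H⁺]/K1 = 10^-1.89 = 0.012882, K2/[H⁺] = 10^-1.39 = 0.040738
α₁ = 1/(1 + 0.012882 + 0.040738) = 1/1.0536 = 0.9491; α₂ = α₁·K2/[H⁺] = 0.03866
α₁ + 2α₂ = 1.0264
DIC = CA / (α₁ + 2α₂) = 2.31 / 1.0264 = 2.25 mmol/kg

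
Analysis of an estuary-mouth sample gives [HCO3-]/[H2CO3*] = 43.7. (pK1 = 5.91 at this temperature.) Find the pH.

pH = 7.55

From K1 = [H⁺][HCO3-]/[H2CO3*]:  pH = pK1 + log₁₀([HCO3-]/[H2CO3*])
log₁₀(43.7) = +1.640
pH = 5.91 + (+1.640) = 7.55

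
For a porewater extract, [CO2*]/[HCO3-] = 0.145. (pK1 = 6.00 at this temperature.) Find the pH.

pH = 6.84

From K1 = [H⁺][HCO3-]/[CO2*]:  pH = pK1 − log₁₀([CO2*]/[HCO3-])
log₁₀(0.145) = -0.839
pH = 6.00 − (-0.839) = 6.84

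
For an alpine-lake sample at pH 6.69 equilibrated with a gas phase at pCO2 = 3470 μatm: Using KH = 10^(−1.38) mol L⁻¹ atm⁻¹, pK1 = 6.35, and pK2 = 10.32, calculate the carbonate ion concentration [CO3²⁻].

[CO3²⁻] = 0.0742 μmol/L

[CO2*] = KH · pCO2 = 10^(−1.38) × 3470×10^-6 = 1.447×10^-4 mol/L
α₀ = 1/(1 + K1/[H⁺] + K1K2/[H⁺]²) = 1/(1 + 10^+0.34 + 10^-3.29) = 0.3136
DIC = [CO2*]/α₀ = 1.447×10^-4 / 0.3136 = 0.4612 mmol/L
[CO3²⁻] = α₂·DIC; α₂ = 0.0001609, so [CO3²⁻] = 0.0001609 × 0.4612 = 7.42×10^-5 mmol/L = 0.0742 μmol/L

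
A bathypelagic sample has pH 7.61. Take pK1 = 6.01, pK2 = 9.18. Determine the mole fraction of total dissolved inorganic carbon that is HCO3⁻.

α₁ = 1 / (1 + [H⁺]/K1 + K2/[H⁺]) = 1 / (1 + 10^-1.60 + 10^-1.57)
   = 1 / (1 + 0.025119 + 0.026915) = 1/1.0520 = 0.9505

α₁ = 0.951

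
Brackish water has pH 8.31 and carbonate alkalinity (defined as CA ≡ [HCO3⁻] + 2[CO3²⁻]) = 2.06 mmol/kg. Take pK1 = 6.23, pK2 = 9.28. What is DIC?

CA = [HCO3⁻] + 2[CO3²⁻] = (α₁ + 2α₂)·DIC
At pH 8.31: [H⁺]/K1 = 10^-2.08 = 0.0083176, K2/[H⁺] = 10^-0.97 = 0.10715
α₁ = 1/(1 + 0.0083176 + 0.10715) = 1/1.1155 = 0.8965; α₂ = α₁·K2/[H⁺] = 0.09606
α₁ + 2α₂ = 1.0886
DIC = CA / (α₁ + 2α₂) = 2.06 / 1.0886 = 1.89 mmol/kg

DIC = 1.89 mmol/kg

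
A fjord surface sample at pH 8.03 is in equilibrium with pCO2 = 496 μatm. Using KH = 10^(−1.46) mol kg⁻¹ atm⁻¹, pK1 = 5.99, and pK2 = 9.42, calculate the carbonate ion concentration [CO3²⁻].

[CO3²⁻] = 0.0768 mmol/kg

[CO2*] = KH · pCO2 = 10^(−1.46) × 496×10^-6 = 1.720×10^-5 mol/kg
α₀ = 1/(1 + K1/[H⁺] + K1K2/[H⁺]²) = 1/(1 + 10^+2.04 + 10^+0.65) = 0.008687
DIC = [CO2*]/α₀ = 1.720×10^-5 / 0.008687 = 1.980 mmol/kg
[CO3²⁻] = α₂·DIC; α₂ = 0.03880, so [CO3²⁻] = 0.03880 × 1.980 = 0.0768 mmol/kg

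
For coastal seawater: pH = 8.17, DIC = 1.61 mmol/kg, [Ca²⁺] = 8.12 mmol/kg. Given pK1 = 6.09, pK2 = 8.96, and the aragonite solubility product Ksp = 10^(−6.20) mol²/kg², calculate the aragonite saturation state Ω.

Ω = 2.87

α₂ = 1 / (1 + [H⁺]/K2 + [H⁺]²/(K1K2)) = 1 / (1 + 10^+0.79 + 10^-1.29)
   = 1 / (1 + 6.1660 + 0.051286) = 1/7.2172 = 0.1386
[CO3²⁻] = α₂ × DIC = 0.1386 × 1.61 = 0.2231 mmol/kg
Ksp = 10^(−6.20) = 6.310×10^-7
Ω = [Ca²⁺][CO3²⁻]/Ksp = (8.12×10^-3)(2.231×10^-4) / 6.310×10^-7 = 2.87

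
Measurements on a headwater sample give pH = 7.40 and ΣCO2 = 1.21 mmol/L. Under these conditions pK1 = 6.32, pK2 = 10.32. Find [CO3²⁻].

α₂ = 1 / (1 + [H⁺]/K2 + [H⁺]²/(K1K2)) = 1 / (1 + 10^+2.92 + 10^+1.84)
   = 1 / (1 + 831.76 + 69.183) = 1/901.95 = 0.001109
[CO3²⁻] = α₂ × DIC = 0.001109 × 1.21 = 0.00134 mmol/L = 1.34 μmol/L

[CO3²⁻] = 1.34 μmol/L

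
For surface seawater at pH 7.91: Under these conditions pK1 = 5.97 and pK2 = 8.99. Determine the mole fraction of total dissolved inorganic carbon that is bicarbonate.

α₁ = 0.914

α₁ = 1 / (1 + [H⁺]/K1 + K2/[H⁺]) = 1 / (1 + 10^-1.94 + 10^-1.08)
   = 1 / (1 + 0.011482 + 0.083176) = 1/1.0947 = 0.9135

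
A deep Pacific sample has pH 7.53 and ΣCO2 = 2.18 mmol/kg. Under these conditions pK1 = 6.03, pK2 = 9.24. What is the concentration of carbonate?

[CO3²⁻] = 0.0404 mmol/kg

α₂ = 1 / (1 + [H⁺]/K2 + [H⁺]²/(K1K2)) = 1 / (1 + 10^+1.71 + 10^+0.21)
   = 1 / (1 + 51.286 + 1.6218) = 1/53.908 = 0.01855
[CO3²⁻] = α₂ × DIC = 0.01855 × 2.18 = 0.0404 mmol/kg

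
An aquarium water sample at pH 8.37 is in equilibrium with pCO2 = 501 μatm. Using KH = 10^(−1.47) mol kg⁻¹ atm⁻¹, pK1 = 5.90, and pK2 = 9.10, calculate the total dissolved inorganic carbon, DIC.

DIC = 5.96 mmol/kg

[CO2*] = KH · pCO2 = 10^(−1.47) × 501×10^-6 = 1.698×10^-5 mol/kg
α₀ = 1/(1 + K1/[H⁺] + K1K2/[H⁺]²) = 1/(1 + 10^+2.47 + 10^+1.74) = 0.002848
DIC = [CO2*]/α₀ = 1.698×10^-5 / 0.002848 = 5.96 mmol/kg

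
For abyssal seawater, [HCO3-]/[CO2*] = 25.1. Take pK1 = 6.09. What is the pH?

From K1 = [H⁺][HCO3-]/[CO2*]:  pH = pK1 + log₁₀([HCO3-]/[CO2*])
log₁₀(25.1) = +1.400
pH = 6.09 + (+1.400) = 7.49

pH = 7.49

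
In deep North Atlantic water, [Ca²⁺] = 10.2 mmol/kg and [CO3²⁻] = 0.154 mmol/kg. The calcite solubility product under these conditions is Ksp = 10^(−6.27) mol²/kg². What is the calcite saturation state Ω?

Ksp = 10^(−6.27) = 5.370×10^-7
Ω = [Ca²⁺][CO3²⁻]/Ksp = (10.2×10^-3)(0.154×10^-3) / 5.370×10^-7 = 2.92

Ω = 2.92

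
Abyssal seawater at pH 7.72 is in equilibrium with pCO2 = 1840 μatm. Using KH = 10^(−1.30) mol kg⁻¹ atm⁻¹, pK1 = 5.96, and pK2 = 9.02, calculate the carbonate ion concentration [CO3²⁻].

[CO2*] = KH · pCO2 = 10^(−1.30) × 1840×10^-6 = 9.222×10^-5 mol/kg
α₀ = 1/(1 + K1/[H⁺] + K1K2/[H⁺]²) = 1/(1 + 10^+1.76 + 10^+0.46) = 0.01628
DIC = [CO2*]/α₀ = 9.222×10^-5 / 0.01628 = 5.665 mmol/kg
[CO3²⁻] = α₂·DIC; α₂ = 0.04695, so [CO3²⁻] = 0.04695 × 5.665 = 0.266 mmol/kg

[CO3²⁻] = 0.266 mmol/kg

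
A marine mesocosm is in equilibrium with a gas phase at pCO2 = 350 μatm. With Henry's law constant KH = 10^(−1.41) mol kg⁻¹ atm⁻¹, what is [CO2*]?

KH = 10^(−1.41) = 3.890×10^-2 mol kg⁻¹ atm⁻¹
[CO2*] = KH · pCO2 = 3.890×10^-2 × 350×10^-6 atm = 1.36×10^-5 mol/kg

[CO2*] = 13.6 μmol/kg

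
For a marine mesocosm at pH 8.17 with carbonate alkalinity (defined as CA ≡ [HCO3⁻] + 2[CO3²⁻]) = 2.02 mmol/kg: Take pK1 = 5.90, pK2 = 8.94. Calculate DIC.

CA = [HCO3⁻] + 2[CO3²⁻] = (α₁ + 2α₂)·DIC
At pH 8.17: [H⁺]/K1 = 10^-2.27 = 0.0053703, K2/[H⁺] = 10^-0.77 = 0.16982
α₁ = 1/(1 + 0.0053703 + 0.16982) = 1/1.1752 = 0.8509; α₂ = α₁·K2/[H⁺] = 0.1445
α₁ + 2α₂ = 1.1399
DIC = CA / (α₁ + 2α₂) = 2.02 / 1.1399 = 1.77 mmol/kg

DIC = 1.77 mmol/kg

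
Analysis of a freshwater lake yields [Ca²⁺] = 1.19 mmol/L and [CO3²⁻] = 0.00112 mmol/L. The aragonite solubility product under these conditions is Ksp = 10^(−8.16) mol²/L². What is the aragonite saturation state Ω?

Ksp = 10^(−8.16) = 6.918×10^-9
Ω = [Ca²⁺][CO3²⁻]/Ksp = (1.19×10^-3)(0.00112×10^-3) / 6.918×10^-9 = 0.193

Ω = 0.193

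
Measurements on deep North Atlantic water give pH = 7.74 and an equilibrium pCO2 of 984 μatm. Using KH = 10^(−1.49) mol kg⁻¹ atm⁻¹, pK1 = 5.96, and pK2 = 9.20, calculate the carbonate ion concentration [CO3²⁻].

[CO3²⁻] = 0.0665 mmol/kg

[CO2*] = KH · pCO2 = 10^(−1.49) × 984×10^-6 = 3.184×10^-5 mol/kg
α₀ = 1/(1 + K1/[H⁺] + K1K2/[H⁺]²) = 1/(1 + 10^+1.78 + 10^+0.32) = 0.01579
DIC = [CO2*]/α₀ = 3.184×10^-5 / 0.01579 = 2.017 mmol/kg
[CO3²⁻] = α₂·DIC; α₂ = 0.03298, so [CO3²⁻] = 0.03298 × 2.017 = 0.0665 mmol/kg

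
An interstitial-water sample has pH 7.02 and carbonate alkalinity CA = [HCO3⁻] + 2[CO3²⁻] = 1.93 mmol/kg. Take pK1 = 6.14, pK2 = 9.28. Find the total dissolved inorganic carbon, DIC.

DIC = 2.17 mmol/kg

CA = [HCO3⁻] + 2[CO3²⁻] = (α₁ + 2α₂)·DIC
At pH 7.02: [H⁺]/K1 = 10^-0.88 = 0.13183, K2/[H⁺] = 10^-2.26 = 0.0054954
α₁ = 1/(1 + 0.13183 + 0.0054954) = 1/1.1373 = 0.8793; α₂ = α₁·K2/[H⁺] = 0.004832
α₁ + 2α₂ = 0.8889
DIC = CA / (α₁ + 2α₂) = 1.93 / 0.8889 = 2.17 mmol/kg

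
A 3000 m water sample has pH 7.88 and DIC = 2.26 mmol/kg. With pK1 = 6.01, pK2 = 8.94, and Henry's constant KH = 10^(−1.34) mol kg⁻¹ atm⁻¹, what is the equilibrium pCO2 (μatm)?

α₀ = 1 / (1 + K1/[H⁺] + K1K2/[H⁺]²) = 1 / (1 + 10^+1.87 + 10^+0.81)
   = 1 / (1 + 74.131 + 6.4565) = 1/81.588 = 0.01226
[CO2*] = α₀ × DIC = 0.01226 × 2.26 = 0.02770 mmol/kg
pCO2 = [CO2*]/KH = 2.770×10^-5 / 4.571×10^-2 = 606 μatm

pCO2 = 606 μatm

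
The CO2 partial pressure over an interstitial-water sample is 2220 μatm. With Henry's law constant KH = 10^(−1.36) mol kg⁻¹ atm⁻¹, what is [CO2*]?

[CO2*] = 96.9 μmol/kg

KH = 10^(−1.36) = 4.365×10^-2 mol kg⁻¹ atm⁻¹
[CO2*] = KH · pCO2 = 4.365×10^-2 × 2220×10^-6 atm = 9.69×10^-5 mol/kg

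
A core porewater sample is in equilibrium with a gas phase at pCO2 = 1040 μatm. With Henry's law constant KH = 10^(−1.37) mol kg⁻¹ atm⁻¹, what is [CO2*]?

KH = 10^(−1.37) = 4.266×10^-2 mol kg⁻¹ atm⁻¹
[CO2*] = KH · pCO2 = 4.266×10^-2 × 1040×10^-6 atm = 4.44×10^-5 mol/kg

[CO2*] = 44.4 μmol/kg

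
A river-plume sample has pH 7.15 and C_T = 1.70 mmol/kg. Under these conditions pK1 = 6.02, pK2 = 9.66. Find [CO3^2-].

[CO3²⁻] = 4.88 μmol/kg

α₂ = 1 / (1 + [H⁺]/K2 + [H⁺]²/(K1K2)) = 1 / (1 + 10^+2.51 + 10^+1.38)
   = 1 / (1 + 323.59 + 23.988) = 1/348.58 = 0.002869
[CO3²⁻] = α₂ × DIC = 0.002869 × 1.70 = 0.00488 mmol/kg = 4.88 μmol/kg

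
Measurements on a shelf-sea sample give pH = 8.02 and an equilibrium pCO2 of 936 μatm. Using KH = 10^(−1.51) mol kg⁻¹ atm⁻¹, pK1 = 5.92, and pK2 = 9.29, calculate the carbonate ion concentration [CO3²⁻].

[CO3²⁻] = 0.196 mmol/kg

[CO2*] = KH · pCO2 = 10^(−1.51) × 936×10^-6 = 2.893×10^-5 mol/kg
α₀ = 1/(1 + K1/[H⁺] + K1K2/[H⁺]²) = 1/(1 + 10^+2.10 + 10^+0.83) = 0.007482
DIC = [CO2*]/α₀ = 2.893×10^-5 / 0.007482 = 3.866 mmol/kg
[CO3²⁻] = α₂·DIC; α₂ = 0.05058, so [CO3²⁻] = 0.05058 × 3.866 = 0.196 mmol/kg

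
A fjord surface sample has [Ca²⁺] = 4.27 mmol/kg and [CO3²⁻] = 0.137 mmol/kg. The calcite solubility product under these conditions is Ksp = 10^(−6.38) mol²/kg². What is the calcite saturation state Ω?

Ω = 1.40

Ksp = 10^(−6.38) = 4.169×10^-7
Ω = [Ca²⁺][CO3²⁻]/Ksp = (4.27×10^-3)(0.137×10^-3) / 4.169×10^-7 = 1.40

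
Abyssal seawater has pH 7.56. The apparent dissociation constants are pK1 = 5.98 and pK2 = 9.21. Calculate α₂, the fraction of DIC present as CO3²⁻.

α₂ = 1 / (1 + [H⁺]/K2 + [H⁺]²/(K1K2)) = 1 / (1 + 10^+1.65 + 10^+0.07)
   = 1 / (1 + 44.668 + 1.1749) = 1/46.843 = 0.02135

α₂ = 0.0213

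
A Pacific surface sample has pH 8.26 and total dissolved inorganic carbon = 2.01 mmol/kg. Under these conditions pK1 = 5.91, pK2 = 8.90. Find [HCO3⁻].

α₁ = 1 / (1 + [H⁺]/K1 + K2/[H⁺]) = 1 / (1 + 10^-2.35 + 10^-0.64)
   = 1 / (1 + 0.0044668 + 0.22909) = 1/1.2336 = 0.8107
[HCO3⁻] = α₁ × DIC = 0.8107 × 2.01 = 1.63 mmol/kg

[HCO3⁻] = 1.63 mmol/kg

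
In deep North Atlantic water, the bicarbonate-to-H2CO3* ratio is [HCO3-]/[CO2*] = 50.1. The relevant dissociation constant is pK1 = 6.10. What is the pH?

pH = 7.80

From K1 = [H⁺][HCO3-]/[CO2*]:  pH = pK1 + log₁₀([HCO3-]/[CO2*])
log₁₀(50.1) = +1.700
pH = 6.10 + (+1.700) = 7.80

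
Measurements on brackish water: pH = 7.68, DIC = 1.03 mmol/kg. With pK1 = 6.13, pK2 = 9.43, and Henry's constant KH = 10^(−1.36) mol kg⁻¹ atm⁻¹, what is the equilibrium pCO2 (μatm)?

pCO2 = 636 μatm

α₀ = 1 / (1 + K1/[H⁺] + K1K2/[H⁺]²) = 1 / (1 + 10^+1.55 + 10^-0.20)
   = 1 / (1 + 35.481 + 0.63096) = 1/37.112 = 0.02695
[CO2*] = α₀ × DIC = 0.02695 × 1.03 = 0.02775 mmol/kg
pCO2 = [CO2*]/KH = 2.775×10^-5 / 4.365×10^-2 = 636 μatm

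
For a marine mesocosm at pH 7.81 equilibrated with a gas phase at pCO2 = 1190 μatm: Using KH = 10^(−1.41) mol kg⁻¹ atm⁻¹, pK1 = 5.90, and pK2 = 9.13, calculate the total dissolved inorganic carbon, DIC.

DIC = 3.99 mmol/kg

[CO2*] = KH · pCO2 = 10^(−1.41) × 1190×10^-6 = 4.630×10^-5 mol/kg
α₀ = 1/(1 + K1/[H⁺] + K1K2/[H⁺]²) = 1/(1 + 10^+1.91 + 10^+0.59) = 0.01160
DIC = [CO2*]/α₀ = 4.630×10^-5 / 0.01160 = 3.99 mmol/kg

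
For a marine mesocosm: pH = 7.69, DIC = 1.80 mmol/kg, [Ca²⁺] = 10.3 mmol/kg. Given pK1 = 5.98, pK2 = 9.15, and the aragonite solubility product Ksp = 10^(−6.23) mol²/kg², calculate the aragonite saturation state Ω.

α₂ = 1 / (1 + [H⁺]/K2 + [H⁺]²/(K1K2)) = 1 / (1 + 10^+1.46 + 10^-0.25)
   = 1 / (1 + 28.840 + 0.56234) = 1/30.403 = 0.03289
[CO3²⁻] = α₂ × DIC = 0.03289 × 1.80 = 0.05921 mmol/kg
Ksp = 10^(−6.23) = 5.888×10^-7
Ω = [Ca²⁺][CO3²⁻]/Ksp = (10.3×10^-3)(5.921×10^-5) / 5.888×10^-7 = 1.04

Ω = 1.04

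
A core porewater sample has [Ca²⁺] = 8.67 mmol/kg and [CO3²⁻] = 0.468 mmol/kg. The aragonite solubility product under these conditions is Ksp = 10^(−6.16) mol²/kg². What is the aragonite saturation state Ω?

Ω = 5.86

Ksp = 10^(−6.16) = 6.918×10^-7
Ω = [Ca²⁺][CO3²⁻]/Ksp = (8.67×10^-3)(0.468×10^-3) / 6.918×10^-7 = 5.86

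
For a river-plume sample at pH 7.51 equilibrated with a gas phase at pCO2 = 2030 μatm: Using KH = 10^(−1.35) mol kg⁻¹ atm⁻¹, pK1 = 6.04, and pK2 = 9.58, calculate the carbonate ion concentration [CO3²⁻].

[CO3²⁻] = 0.0228 mmol/kg

[CO2*] = KH · pCO2 = 10^(−1.35) × 2030×10^-6 = 9.068×10^-5 mol/kg
α₀ = 1/(1 + K1/[H⁺] + K1K2/[H⁺]²) = 1/(1 + 10^+1.47 + 10^-0.60) = 0.03251
DIC = [CO2*]/α₀ = 9.068×10^-5 / 0.03251 = 2.790 mmol/kg
[CO3²⁻] = α₂·DIC; α₂ = 0.008165, so [CO3²⁻] = 0.008165 × 2.790 = 0.0228 mmol/kg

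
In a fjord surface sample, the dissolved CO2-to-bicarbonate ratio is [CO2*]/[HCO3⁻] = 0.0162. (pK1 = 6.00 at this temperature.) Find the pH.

pH = 7.79

From K1 = [H⁺][HCO3⁻]/[CO2*]:  pH = pK1 − log₁₀([CO2*]/[HCO3⁻])
log₁₀(0.0162) = -1.790
pH = 6.00 − (-1.790) = 7.79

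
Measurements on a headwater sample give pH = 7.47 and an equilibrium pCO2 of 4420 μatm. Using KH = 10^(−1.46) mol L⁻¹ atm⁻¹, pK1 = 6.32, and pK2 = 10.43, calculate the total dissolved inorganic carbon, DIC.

DIC = 2.32 mmol/L

[CO2*] = KH · pCO2 = 10^(−1.46) × 4420×10^-6 = 1.533×10^-4 mol/L
α₀ = 1/(1 + K1/[H⁺] + K1K2/[H⁺]²) = 1/(1 + 10^+1.15 + 10^-1.81) = 0.06605
DIC = [CO2*]/α₀ = 1.533×10^-4 / 0.06605 = 2.32 mmol/L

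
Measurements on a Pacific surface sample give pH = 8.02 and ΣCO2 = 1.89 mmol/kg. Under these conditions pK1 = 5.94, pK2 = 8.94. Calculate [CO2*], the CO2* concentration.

α₀ = 1 / (1 + K1/[H⁺] + K1K2/[H⁺]²) = 1 / (1 + 10^+2.08 + 10^+1.16)
   = 1 / (1 + 120.23 + 14.454) = 1/135.68 = 0.007370
[CO2*] = α₀ × DIC = 0.007370 × 1.89 = 0.0139 mmol/kg = 13.9 μmol/kg

[CO2*] = 13.9 μmol/kg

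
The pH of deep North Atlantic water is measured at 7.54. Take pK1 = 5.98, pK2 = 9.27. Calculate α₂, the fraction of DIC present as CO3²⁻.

α₂ = 1 / (1 + [H⁺]/K2 + [H⁺]²/(K1K2)) = 1 / (1 + 10^+1.73 + 10^+0.17)
   = 1 / (1 + 53.703 + 1.4791) = 1/56.182 = 0.01780

α₂ = 0.0178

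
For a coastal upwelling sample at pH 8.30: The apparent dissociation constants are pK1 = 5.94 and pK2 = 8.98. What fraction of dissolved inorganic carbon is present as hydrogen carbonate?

α₁ = 0.824

α₁ = 1 / (1 + [H⁺]/K1 + K2/[H⁺]) = 1 / (1 + 10^-2.36 + 10^-0.68)
   = 1 / (1 + 0.0043652 + 0.20893) = 1/1.2133 = 0.8242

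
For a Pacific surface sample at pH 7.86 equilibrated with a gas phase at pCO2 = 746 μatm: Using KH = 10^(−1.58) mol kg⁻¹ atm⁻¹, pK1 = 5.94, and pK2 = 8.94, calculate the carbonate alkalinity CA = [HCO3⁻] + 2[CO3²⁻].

CA = 1.90 mmol/kg

[CO2*] = KH · pCO2 = 10^(−1.58) × 746×10^-6 = 1.962×10^-5 mol/kg
α₀ = 1/(1 + K1/[H⁺] + K1K2/[H⁺]²) = 1/(1 + 10^+1.92 + 10^+0.84) = 0.01098
DIC = [CO2*]/α₀ = 1.962×10^-5 / 0.01098 = 1.787 mmol/kg
CA = (α₁ + 2α₂)·DIC = (0.9131 + 2×0.07595) × 1.787 = 1.90 mmol/kg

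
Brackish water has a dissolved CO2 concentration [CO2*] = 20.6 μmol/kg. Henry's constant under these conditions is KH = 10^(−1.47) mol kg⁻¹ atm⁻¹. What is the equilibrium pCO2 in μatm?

pCO2 = 608 μatm

KH = 10^(−1.47) = 3.388×10^-2 mol kg⁻¹ atm⁻¹
pCO2 = [CO2*]/KH = 20.6×10^-6 / 3.388×10^-2 = 6.08×10^-4 atm = 608 μatm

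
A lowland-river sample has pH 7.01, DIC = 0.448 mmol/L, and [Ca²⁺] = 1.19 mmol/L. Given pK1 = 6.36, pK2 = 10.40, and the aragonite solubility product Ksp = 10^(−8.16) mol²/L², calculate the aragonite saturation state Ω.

α₂ = 1 / (1 + [H⁺]/K2 + [H⁺]²/(K1K2)) = 1 / (1 + 10^+3.39 + 10^+2.74)
   = 1 / (1 + 2454.7 + 549.54) = 1/3005.2 = 0.0003328
[CO3²⁻] = α₂ × DIC = 0.0003328 × 0.448 = 0.0001491 mmol/L = 0.1491 μmol/L
Ksp = 10^(−8.16) = 6.918×10^-9
Ω = [Ca²⁺][CO3²⁻]/Ksp = (1.19×10^-3)(1.491×10^-7) / 6.918×10^-9 = 0.0256

Ω = 0.0256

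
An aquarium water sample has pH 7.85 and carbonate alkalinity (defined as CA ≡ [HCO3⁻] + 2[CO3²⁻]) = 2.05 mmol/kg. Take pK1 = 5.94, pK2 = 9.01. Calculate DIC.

CA = [HCO3⁻] + 2[CO3²⁻] = (α₁ + 2α₂)·DIC
At pH 7.85: [H⁺]/K1 = 10^-1.91 = 0.012303, K2/[H⁺] = 10^-1.16 = 0.069183
α₁ = 1/(1 + 0.012303 + 0.069183) = 1/1.0815 = 0.9247; α₂ = α₁·K2/[H⁺] = 0.06397
α₁ + 2α₂ = 1.0526
DIC = CA / (α₁ + 2α₂) = 2.05 / 1.0526 = 1.95 mmol/kg

DIC = 1.95 mmol/kg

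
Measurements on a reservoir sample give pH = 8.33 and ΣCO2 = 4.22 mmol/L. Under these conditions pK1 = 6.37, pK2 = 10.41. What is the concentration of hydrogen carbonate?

[HCO3⁻] = 4.14 mmol/L

α₁ = 1 / (1 + [H⁺]/K1 + K2/[H⁺]) = 1 / (1 + 10^-1.96 + 10^-2.08)
   = 1 / (1 + 0.010965 + 0.0083176) = 1/1.0193 = 0.9811
[HCO3⁻] = α₁ × DIC = 0.9811 × 4.22 = 4.14 mmol/L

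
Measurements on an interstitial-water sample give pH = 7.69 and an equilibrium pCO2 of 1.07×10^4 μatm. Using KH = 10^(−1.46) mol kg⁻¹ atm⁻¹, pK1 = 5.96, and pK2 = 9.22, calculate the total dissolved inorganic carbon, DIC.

[CO2*] = KH · pCO2 = 10^(−1.46) × 1.07×10^4×10^-6 = 3.710×10^-4 mol/kg
α₀ = 1/(1 + K1/[H⁺] + K1K2/[H⁺]²) = 1/(1 + 10^+1.73 + 10^+0.20) = 0.01777
DIC = [CO2*]/α₀ = 3.710×10^-4 / 0.01777 = 20.9 mmol/kg

DIC = 20.9 mmol/kg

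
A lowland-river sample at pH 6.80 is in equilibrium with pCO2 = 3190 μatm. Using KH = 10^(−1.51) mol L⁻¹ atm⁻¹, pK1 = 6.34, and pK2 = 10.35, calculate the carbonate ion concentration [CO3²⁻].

[CO2*] = KH · pCO2 = 10^(−1.51) × 3190×10^-6 = 9.858×10^-5 mol/L
α₀ = 1/(1 + K1/[H⁺] + K1K2/[H⁺]²) = 1/(1 + 10^+0.46 + 10^-3.09) = 0.2574
DIC = [CO2*]/α₀ = 9.858×10^-5 / 0.2574 = 0.3830 mmol/L
[CO3²⁻] = α₂·DIC; α₂ = 0.0002092, so [CO3²⁻] = 0.0002092 × 0.3830 = 8.01×10^-5 mmol/L = 0.0801 μmol/L

[CO3²⁻] = 0.0801 μmol/L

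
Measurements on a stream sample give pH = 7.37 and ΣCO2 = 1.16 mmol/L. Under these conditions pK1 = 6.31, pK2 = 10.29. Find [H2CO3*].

[CO2*] = 0.0928 mmol/L

α₀ = 1 / (1 + K1/[H⁺] + K1K2/[H⁺]²) = 1 / (1 + 10^+1.06 + 10^-1.86)
   = 1 / (1 + 11.482 + 0.013804) = 1/12.495 = 0.08003
[CO2*] = α₀ × DIC = 0.08003 × 1.16 = 0.0928 mmol/L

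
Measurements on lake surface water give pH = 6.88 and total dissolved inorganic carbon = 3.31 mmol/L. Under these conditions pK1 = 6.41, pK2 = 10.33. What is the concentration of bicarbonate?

α₁ = 1 / (1 + [H⁺]/K1 + K2/[H⁺]) = 1 / (1 + 10^-0.47 + 10^-3.45)
   = 1 / (1 + 0.33884 + 0.00035481) = 1/1.3392 = 0.7467
[HCO3⁻] = α₁ × DIC = 0.7467 × 3.31 = 2.47 mmol/L

[HCO3⁻] = 2.47 mmol/L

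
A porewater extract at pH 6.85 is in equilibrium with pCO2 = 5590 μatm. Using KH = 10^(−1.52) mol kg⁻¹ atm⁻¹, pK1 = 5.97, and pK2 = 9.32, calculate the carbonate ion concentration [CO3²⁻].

[CO3²⁻] = 4.34 μmol/kg

[CO2*] = KH · pCO2 = 10^(−1.52) × 5590×10^-6 = 1.688×10^-4 mol/kg
α₀ = 1/(1 + K1/[H⁺] + K1K2/[H⁺]²) = 1/(1 + 10^+0.88 + 10^-1.59) = 0.1161
DIC = [CO2*]/α₀ = 1.688×10^-4 / 0.1161 = 1.454 mmol/kg
[CO3²⁻] = α₂·DIC; α₂ = 0.002985, so [CO3²⁻] = 0.002985 × 1.454 = 0.00434 mmol/kg = 4.34 μmol/kg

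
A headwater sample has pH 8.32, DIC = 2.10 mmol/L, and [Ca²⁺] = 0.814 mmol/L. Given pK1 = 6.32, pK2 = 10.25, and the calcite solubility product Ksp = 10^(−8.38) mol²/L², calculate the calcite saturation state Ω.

Ω = 4.72

α₂ = 1 / (1 + [H⁺]/K2 + [H⁺]²/(K1K2)) = 1 / (1 + 10^+1.93 + 10^-0.07)
   = 1 / (1 + 85.114 + 0.85114) = 1/86.965 = 0.01150
[CO3²⁻] = α₂ × DIC = 0.01150 × 2.10 = 0.02415 mmol/L
Ksp = 10^(−8.38) = 4.169×10^-9
Ω = [Ca²⁺][CO3²⁻]/Ksp = (0.814×10^-3)(2.415×10^-5) / 4.169×10^-9 = 4.72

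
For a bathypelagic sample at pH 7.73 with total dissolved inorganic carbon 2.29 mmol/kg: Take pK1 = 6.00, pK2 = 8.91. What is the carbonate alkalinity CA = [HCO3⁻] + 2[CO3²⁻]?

CA = 2.39 mmol/kg

CA = [HCO3⁻] + 2[CO3²⁻] = (α₁ + 2α₂)·DIC
At pH 7.73: [H⁺]/K1 = 10^-1.73 = 0.018621, K2/[H⁺] = 10^-1.18 = 0.066069
α₁ = 1/(1 + 0.018621 + 0.066069) = 1/1.0847 = 0.9219; α₂ = α₁·K2/[H⁺] = 0.06091
α₁ + 2α₂ = 1.0437
CA = 1.0437 × 2.29 = 2.39 mmol/kg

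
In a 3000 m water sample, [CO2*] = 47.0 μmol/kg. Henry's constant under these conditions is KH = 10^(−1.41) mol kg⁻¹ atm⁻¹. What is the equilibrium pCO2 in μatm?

KH = 10^(−1.41) = 3.890×10^-2 mol kg⁻¹ atm⁻¹
pCO2 = [CO2*]/KH = 47.0×10^-6 / 3.890×10^-2 = 1.21×10^-3 atm = 1210 μatm

pCO2 = 1210 μatm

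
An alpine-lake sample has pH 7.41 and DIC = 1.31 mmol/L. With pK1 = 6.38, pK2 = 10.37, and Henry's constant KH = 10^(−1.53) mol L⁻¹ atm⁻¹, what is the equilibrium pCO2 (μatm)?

pCO2 = 3790 μatm

α₀ = 1 / (1 + K1/[H⁺] + K1K2/[H⁺]²) = 1 / (1 + 10^+1.03 + 10^-1.93)
   = 1 / (1 + 10.715 + 0.011749) = 1/11.727 = 0.08527
[CO2*] = α₀ × DIC = 0.08527 × 1.31 = 0.1117 mmol/L
pCO2 = [CO2*]/KH = 1.117×10^-4 / 2.951×10^-2 = 3790 μatm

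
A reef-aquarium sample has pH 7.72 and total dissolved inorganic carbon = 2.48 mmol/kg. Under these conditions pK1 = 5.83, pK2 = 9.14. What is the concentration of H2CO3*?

[CO2*] = 0.0304 mmol/kg

α₀ = 1 / (1 + K1/[H⁺] + K1K2/[H⁺]²) = 1 / (1 + 10^+1.89 + 10^+0.47)
   = 1 / (1 + 77.625 + 2.9512) = 1/81.576 = 0.01226
[CO2*] = α₀ × DIC = 0.01226 × 2.48 = 0.0304 mmol/kg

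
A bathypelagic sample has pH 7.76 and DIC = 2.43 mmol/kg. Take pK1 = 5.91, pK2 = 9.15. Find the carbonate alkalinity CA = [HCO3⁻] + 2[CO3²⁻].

CA = [HCO3⁻] + 2[CO3²⁻] = (α₁ + 2α₂)·DIC
At pH 7.76: [H⁺]/K1 = 10^-1.85 = 0.014125, K2/[H⁺] = 10^-1.39 = 0.040738
α₁ = 1/(1 + 0.014125 + 0.040738) = 1/1.0549 = 0.9480; α₂ = α₁·K2/[H⁺] = 0.03862
α₁ + 2α₂ = 1.0252
CA = 1.0252 × 2.43 = 2.49 mmol/kg

CA = 2.49 mmol/kg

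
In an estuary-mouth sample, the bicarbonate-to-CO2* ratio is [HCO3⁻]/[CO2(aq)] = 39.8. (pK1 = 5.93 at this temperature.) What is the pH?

pH = 7.53

From K1 = [H⁺][HCO3⁻]/[CO2(aq)]:  pH = pK1 + log₁₀([HCO3⁻]/[CO2(aq)])
log₁₀(39.8) = +1.600
pH = 5.93 + (+1.600) = 7.53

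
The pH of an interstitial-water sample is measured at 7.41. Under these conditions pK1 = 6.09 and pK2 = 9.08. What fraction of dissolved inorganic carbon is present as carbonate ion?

α₂ = 1 / (1 + [H⁺]/K2 + [H⁺]²/(K1K2)) = 1 / (1 + 10^+1.67 + 10^+0.35)
   = 1 / (1 + 46.774 + 2.2387) = 1/50.012 = 0.02000

α₂ = 0.0200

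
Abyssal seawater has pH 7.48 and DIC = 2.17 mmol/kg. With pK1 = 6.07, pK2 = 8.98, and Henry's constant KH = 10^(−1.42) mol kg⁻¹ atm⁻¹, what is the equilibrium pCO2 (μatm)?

α₀ = 1 / (1 + K1/[H⁺] + K1K2/[H⁺]²) = 1 / (1 + 10^+1.41 + 10^-0.09)
   = 1 / (1 + 25.704 + 0.81283) = 1/27.517 = 0.03634
[CO2*] = α₀ × DIC = 0.03634 × 2.17 = 0.07886 mmol/kg
pCO2 = [CO2*]/KH = 7.886×10^-5 / 3.802×10^-2 = 2070 μatm

pCO2 = 2070 μatm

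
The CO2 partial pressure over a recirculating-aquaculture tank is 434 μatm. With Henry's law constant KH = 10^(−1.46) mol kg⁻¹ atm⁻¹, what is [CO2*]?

[CO2*] = 15.0 μmol/kg

KH = 10^(−1.46) = 3.467×10^-2 mol kg⁻¹ atm⁻¹
[CO2*] = KH · pCO2 = 3.467×10^-2 × 434×10^-6 atm = 1.50×10^-5 mol/kg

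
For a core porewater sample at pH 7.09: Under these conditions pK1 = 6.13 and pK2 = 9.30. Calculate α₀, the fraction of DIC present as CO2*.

α₀ = 1 / (1 + K1/[H⁺] + K1K2/[H⁺]²) = 1 / (1 + 10^+0.96 + 10^-1.25)
   = 1 / (1 + 9.1201 + 0.056234) = 1/10.176 = 0.09827

α₀ = 0.0983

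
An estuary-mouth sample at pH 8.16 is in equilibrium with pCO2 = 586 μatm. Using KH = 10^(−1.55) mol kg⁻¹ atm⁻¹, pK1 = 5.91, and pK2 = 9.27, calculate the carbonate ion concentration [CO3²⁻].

[CO2*] = KH · pCO2 = 10^(−1.55) × 586×10^-6 = 1.652×10^-5 mol/kg
α₀ = 1/(1 + K1/[H⁺] + K1K2/[H⁺]²) = 1/(1 + 10^+2.25 + 10^+1.14) = 0.005191
DIC = [CO2*]/α₀ = 1.652×10^-5 / 0.005191 = 3.181 mmol/kg
[CO3²⁻] = α₂·DIC; α₂ = 0.07166, so [CO3²⁻] = 0.07166 × 3.181 = 0.228 mmol/kg

[CO3²⁻] = 0.228 mmol/kg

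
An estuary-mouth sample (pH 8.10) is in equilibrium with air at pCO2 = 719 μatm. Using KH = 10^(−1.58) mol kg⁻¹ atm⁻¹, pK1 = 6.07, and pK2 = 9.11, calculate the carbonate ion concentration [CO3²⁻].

[CO3²⁻] = 0.198 mmol/kg

[CO2*] = KH · pCO2 = 10^(−1.58) × 719×10^-6 = 1.891×10^-5 mol/kg
α₀ = 1/(1 + K1/[H⁺] + K1K2/[H⁺]²) = 1/(1 + 10^+2.03 + 10^+1.02) = 0.008430
DIC = [CO2*]/α₀ = 1.891×10^-5 / 0.008430 = 2.243 mmol/kg
[CO3²⁻] = α₂·DIC; α₂ = 0.08827, so [CO3²⁻] = 0.08827 × 2.243 = 0.198 mmol/kg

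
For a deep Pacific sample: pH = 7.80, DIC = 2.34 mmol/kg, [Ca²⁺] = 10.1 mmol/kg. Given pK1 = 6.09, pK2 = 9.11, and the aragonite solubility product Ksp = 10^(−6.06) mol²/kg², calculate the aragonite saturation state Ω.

Ω = 1.24

α₂ = 1 / (1 + [H⁺]/K2 + [H⁺]²/(K1K2)) = 1 / (1 + 10^+1.31 + 10^-0.40)
   = 1 / (1 + 20.417 + 0.39811) = 1/21.815 = 0.04584
[CO3²⁻] = α₂ × DIC = 0.04584 × 2.34 = 0.1073 mmol/kg
Ksp = 10^(−6.06) = 8.710×10^-7
Ω = [Ca²⁺][CO3²⁻]/Ksp = (10.1×10^-3)(1.073×10^-4) / 8.710×10^-7 = 1.24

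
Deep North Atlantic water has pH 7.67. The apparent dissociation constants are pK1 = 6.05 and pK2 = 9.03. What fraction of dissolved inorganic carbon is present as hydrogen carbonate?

α₁ = 0.937

α₁ = 1 / (1 + [H⁺]/K1 + K2/[H⁺]) = 1 / (1 + 10^-1.62 + 10^-1.36)
   = 1 / (1 + 0.023988 + 0.043652) = 1/1.0676 = 0.9366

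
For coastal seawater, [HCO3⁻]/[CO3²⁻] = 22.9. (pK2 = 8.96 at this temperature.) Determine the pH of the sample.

pH = 7.60

From K2 = [H⁺][CO3²⁻]/[HCO3⁻]:  pH = pK2 − log₁₀([HCO3⁻]/[CO3²⁻])
log₁₀(22.9) = +1.360
pH = 8.96 − (+1.360) = 7.60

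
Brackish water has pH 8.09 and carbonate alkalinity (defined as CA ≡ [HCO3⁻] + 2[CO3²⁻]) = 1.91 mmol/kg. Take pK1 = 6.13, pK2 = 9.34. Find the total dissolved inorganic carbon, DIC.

CA = [HCO3⁻] + 2[CO3²⁻] = (α₁ + 2α₂)·DIC
At pH 8.09: [H⁺]/K1 = 10^-1.96 = 0.010965, K2/[H⁺] = 10^-1.25 = 0.056234
α₁ = 1/(1 + 0.010965 + 0.056234) = 1/1.0672 = 0.9370; α₂ = α₁·K2/[H⁺] = 0.05269
α₁ + 2α₂ = 1.0424
DIC = CA / (α₁ + 2α₂) = 1.91 / 1.0424 = 1.83 mmol/kg

DIC = 1.83 mmol/kg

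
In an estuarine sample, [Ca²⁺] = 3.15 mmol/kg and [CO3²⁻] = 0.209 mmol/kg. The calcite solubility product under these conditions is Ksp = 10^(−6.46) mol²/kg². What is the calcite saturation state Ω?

Ksp = 10^(−6.46) = 3.467×10^-7
Ω = [Ca²⁺][CO3²⁻]/Ksp = (3.15×10^-3)(0.209×10^-3) / 3.467×10^-7 = 1.90

Ω = 1.90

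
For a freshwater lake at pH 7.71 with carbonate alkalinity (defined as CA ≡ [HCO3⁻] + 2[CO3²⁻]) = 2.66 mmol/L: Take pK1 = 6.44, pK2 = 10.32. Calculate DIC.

DIC = 2.80 mmol/L

CA = [HCO3⁻] + 2[CO3²⁻] = (α₁ + 2α₂)·DIC
At pH 7.71: [H⁺]/K1 = 10^-1.27 = 0.053703, K2/[H⁺] = 10^-2.61 = 0.0024547
α₁ = 1/(1 + 0.053703 + 0.0024547) = 1/1.0562 = 0.9468; α₂ = α₁·K2/[H⁺] = 0.002324
α₁ + 2α₂ = 0.9515
DIC = CA / (α₁ + 2α₂) = 2.66 / 0.9515 = 2.80 mmol/L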